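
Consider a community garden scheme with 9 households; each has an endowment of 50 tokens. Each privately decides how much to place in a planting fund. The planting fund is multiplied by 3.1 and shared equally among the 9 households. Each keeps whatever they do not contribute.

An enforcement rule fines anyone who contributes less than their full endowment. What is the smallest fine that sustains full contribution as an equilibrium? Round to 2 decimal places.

Given the others contribute fully, the best deviation is to contribute 0 (any partial contribution still incurs the fine and gives up units whose private return 0.3444 is below 1).
Deviating from 50 to 0 saves 50 tokens but forfeits the deviator's share of the drop in the planting fund: 3.1/9 × 50 = 17.22.
So the deviation gain is 50 − 17.22 = 32.78, and the fine must be at least 32.78 tokens to wipe it out.

32.78 tokens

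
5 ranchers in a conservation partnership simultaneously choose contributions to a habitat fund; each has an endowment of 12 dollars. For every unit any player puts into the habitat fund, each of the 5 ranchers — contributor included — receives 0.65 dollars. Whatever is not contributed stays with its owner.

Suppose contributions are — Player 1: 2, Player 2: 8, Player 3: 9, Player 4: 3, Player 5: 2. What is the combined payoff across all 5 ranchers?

114.00 dollars

Total contributed: 2 + 8 + 9 + 3 + 2 = 24; total kept: 5 × 12 − 24 = 36.
The habitat fund pays out 0.65 × 5 × 24 = 78.00 in aggregate.
Group total = 36 + 78.00 = 114.00.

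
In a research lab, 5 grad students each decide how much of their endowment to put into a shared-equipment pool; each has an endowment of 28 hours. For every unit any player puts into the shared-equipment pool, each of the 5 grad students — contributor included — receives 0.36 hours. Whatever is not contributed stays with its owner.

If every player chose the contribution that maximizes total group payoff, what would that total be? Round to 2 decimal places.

Each contributed unit returns 1.800 to the group as a whole (0.36 to each of 5 players), which exceeds 1, so the social optimum is full contribution: group total = 1.800 × 140 = 252.00.

252.00 hours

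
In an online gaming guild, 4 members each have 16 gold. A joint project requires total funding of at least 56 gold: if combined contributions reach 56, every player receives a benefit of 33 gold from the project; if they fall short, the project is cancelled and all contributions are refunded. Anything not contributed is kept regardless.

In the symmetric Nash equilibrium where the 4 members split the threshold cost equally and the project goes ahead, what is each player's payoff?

Equal share of the threshold: 56/4 = 14.
At this profile no one gains by cutting their contribution: any cut drops the total below 56, the project is cancelled, contributions are refunded, and the deviator ends with 16, which is less than 16 − 14 + 33 = 35. Contributing more than 14 just wastes the excess. So contributing exactly 14 is a best response.
Each player's payoff: 16 − 14 + 33 = 35.

35 gold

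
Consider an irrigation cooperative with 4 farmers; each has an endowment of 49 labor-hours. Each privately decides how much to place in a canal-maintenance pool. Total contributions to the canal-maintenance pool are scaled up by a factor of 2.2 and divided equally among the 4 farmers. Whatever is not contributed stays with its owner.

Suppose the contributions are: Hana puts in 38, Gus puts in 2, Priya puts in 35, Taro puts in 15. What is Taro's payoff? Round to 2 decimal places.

83.50 labor-hours

Total contributed: 38 + 2 + 35 + 15 = 90.
Each receives 2.2 × 90 / 4 = 49.50 from the canal-maintenance pool.
Taro keeps 49 − 15 = 34, so Taro's payoff is 34 + 49.50 = 83.50.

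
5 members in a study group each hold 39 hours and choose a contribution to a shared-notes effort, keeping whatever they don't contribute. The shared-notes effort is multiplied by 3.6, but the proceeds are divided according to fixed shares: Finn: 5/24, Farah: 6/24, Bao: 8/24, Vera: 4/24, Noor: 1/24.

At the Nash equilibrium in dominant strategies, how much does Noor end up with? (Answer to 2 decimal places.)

For player j, contributing a unit is worthwhile iff 3.6 × (j's share) ≥ 1, i.e. iff j's share is at least 0.2778.
Bao alone (share 8/24) is above the threshold, contributing 39; the remaining 4 contribute 0. Total contributed: 39.
Noor keeps 39 and receives 3.6 × 39 × 1/24 = 5.85 from the shared-notes effort, for a payoff of 44.85.

44.85 hours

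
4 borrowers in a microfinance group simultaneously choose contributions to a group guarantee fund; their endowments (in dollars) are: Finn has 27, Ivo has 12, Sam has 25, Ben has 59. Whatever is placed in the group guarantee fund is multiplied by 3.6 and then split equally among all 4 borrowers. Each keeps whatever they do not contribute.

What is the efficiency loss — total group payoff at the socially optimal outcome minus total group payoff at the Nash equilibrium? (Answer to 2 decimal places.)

319.80 dollars

The private return per contributed unit is 3.6/4 = 0.9000 < 1 for every player regardless of endowment, so the Nash equilibrium is zero contribution and the group total is Σ E_j = 27 + 12 + 25 + 59 = 123.
Each contributed unit returns 3.600 to the group, so the social optimum is full contribution by everyone: group total = 3.600 × 123 = 442.80.
Efficiency loss = (3.600 − 1) × 123 = 319.80.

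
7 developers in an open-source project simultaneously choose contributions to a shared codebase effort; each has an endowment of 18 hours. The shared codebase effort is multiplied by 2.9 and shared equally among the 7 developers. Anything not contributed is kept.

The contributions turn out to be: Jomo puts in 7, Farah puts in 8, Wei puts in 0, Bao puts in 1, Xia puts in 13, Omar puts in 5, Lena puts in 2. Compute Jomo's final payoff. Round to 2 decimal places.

Total contributed: 7 + 8 + 0 + 1 + 13 + 5 + 2 = 36.
Each receives 2.9 × 36 / 7 = 14.91 from the shared codebase effort.
Jomo keeps 18 − 7 = 11, so Jomo's payoff is 11 + 14.91 = 25.91.

25.91 hours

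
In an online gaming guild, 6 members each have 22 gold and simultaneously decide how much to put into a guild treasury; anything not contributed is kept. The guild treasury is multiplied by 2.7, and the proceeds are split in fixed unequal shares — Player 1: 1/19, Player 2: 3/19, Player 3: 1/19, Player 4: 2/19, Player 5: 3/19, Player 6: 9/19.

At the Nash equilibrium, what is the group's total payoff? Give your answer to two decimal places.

169.40 gold

Each unit j contributes comes back to j as 2.7 × (j's share), so j prefers to contribute only if that share exceeds 1/2.7 = 0.3704; otherwise keeping the unit dominates.
Only Player 6 (9/19) clears that bar, contributing 22; the remaining 5 contribute 0. Total contributed: 22.
The guild treasury pays out 2.7 × 22 = 59.40 in total (split across the unequal shares, but the aggregate is all that matters for the group sum).
The 5 free-riders keep 22 each, adding 110. Group total = 110 + 59.40 = 169.40.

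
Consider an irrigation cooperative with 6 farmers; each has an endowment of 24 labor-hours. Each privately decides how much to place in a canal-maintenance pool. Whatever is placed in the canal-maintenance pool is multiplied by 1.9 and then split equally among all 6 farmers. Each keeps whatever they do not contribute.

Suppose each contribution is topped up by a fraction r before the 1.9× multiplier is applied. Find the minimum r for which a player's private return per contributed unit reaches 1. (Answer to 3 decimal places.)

2.158

With matching at rate r, one contributed unit becomes (1 + r) in the canal-maintenance pool and returns 1.9 × (1 + r) / 6 to the contributor.
Setting this equal to 1: 1 + r = 6/1.9 = 3.1579.
So the minimum matching rate is r = 3.1579 − 1 = 2.158.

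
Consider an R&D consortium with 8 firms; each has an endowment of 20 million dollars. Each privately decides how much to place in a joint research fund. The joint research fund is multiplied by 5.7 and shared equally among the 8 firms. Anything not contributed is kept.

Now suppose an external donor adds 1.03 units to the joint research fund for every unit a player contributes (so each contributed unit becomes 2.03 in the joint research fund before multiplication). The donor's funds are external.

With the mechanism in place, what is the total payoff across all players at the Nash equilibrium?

1851.36 million dollars

The effective private return per unit is now 5.7 × 2.03 / 8 = 1.4464 > 1, so every player's dominant strategy flips to full contribution.
So the Nash equilibrium is full contribution by all 8; the group earns 5.7 × 2.03 × 160 = 1851.36.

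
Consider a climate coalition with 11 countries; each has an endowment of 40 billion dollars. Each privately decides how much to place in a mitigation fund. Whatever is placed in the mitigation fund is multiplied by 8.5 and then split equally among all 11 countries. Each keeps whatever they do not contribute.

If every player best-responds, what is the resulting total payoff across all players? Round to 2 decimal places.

Each contributed unit returns 8.5/11 = 0.7727 to its contributor — below 1 — so contributing 0 is dominant for every player. At the Nash equilibrium everyone keeps their 40, and the group total is 11 × 40 = 440.

440.00 billion dollars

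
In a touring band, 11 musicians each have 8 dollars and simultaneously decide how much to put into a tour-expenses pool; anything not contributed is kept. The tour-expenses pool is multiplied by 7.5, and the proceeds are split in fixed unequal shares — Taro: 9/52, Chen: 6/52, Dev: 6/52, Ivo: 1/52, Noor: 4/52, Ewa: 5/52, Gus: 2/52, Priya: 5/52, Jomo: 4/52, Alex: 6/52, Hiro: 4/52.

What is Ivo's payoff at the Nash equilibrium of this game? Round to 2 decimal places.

Each unit j contributes comes back to j as 7.5 × (j's share), so j prefers to contribute only if that share exceeds 1/7.5 = 0.1333; otherwise keeping the unit dominates.
The only share above 0.1333 is Taro's 9/52, contributing 8; the remaining 10 contribute 0. Total contributed: 8.
Ivo keeps 8 and receives 7.5 × 8 × 1/52 = 1.15 from the tour-expenses pool, for a payoff of 9.15.

9.15 dollars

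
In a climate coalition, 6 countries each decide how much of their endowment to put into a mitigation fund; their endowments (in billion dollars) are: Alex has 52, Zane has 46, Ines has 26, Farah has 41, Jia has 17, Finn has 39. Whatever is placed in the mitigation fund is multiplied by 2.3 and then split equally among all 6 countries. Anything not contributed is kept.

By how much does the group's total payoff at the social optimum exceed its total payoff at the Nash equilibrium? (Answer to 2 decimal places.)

287.30 billion dollars

The private return per contributed unit is 2.3/6 = 0.3833 < 1 for every player regardless of endowment, so the Nash equilibrium is zero contribution and the group total is Σ E_j = 52 + 46 + 26 + 41 + 17 + 39 = 221.
Each contributed unit returns 2.300 to the group, so the social optimum is full contribution by everyone: group total = 2.300 × 221 = 508.30.
Efficiency loss = (2.300 − 1) × 221 = 287.30.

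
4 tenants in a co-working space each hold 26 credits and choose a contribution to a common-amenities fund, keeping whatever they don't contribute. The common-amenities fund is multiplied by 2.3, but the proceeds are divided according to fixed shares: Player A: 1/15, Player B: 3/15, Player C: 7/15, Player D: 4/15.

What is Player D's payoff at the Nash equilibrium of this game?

Each unit j contributes comes back to j as 2.3 × (j's share), so j prefers to contribute only if that share exceeds 1/2.3 = 0.4348; otherwise keeping the unit dominates.
The only share above 0.4348 is Player C's 7/15, contributing 26; the remaining 3 contribute 0. Total contributed: 26.
Player D keeps 26 and receives 2.3 × 26 × 4/15 = 15.95 from the common-amenities fund, for a payoff of 41.95.

41.95 credits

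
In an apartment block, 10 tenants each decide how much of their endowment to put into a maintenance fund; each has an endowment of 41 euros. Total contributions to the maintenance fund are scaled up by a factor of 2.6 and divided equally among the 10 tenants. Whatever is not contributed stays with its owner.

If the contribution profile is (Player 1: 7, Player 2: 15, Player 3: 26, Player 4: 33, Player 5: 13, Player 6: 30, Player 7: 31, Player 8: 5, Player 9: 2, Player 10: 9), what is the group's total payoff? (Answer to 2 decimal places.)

Total contributed: 7 + 15 + 26 + 33 + 13 + 30 + 31 + 5 + 2 + 9 = 171; total kept: 10 × 41 − 171 = 239.
The maintenance fund pays out 2.6 × 171 = 444.60 in aggregate.
Group total = 239 + 444.60 = 683.60.

683.60 euros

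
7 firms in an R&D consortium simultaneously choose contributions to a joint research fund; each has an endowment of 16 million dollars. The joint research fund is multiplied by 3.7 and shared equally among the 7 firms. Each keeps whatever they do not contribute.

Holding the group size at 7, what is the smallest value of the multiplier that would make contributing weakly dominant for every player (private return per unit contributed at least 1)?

7

A contributed unit returns (multiplier)/7 to its contributor.
This reaches 1 exactly when the multiplier is 7.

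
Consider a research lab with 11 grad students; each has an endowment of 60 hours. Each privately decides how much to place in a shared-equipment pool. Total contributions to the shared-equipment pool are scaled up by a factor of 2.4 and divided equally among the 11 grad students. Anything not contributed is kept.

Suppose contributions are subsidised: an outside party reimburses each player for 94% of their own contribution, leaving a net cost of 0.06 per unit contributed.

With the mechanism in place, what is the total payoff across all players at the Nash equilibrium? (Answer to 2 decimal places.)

Under the mechanism each unit contributed yields (2.4/11) / 0.06 = 3.6364 back to its contributor per unit of net cost, which exceeds 1, making full contribution the dominant choice for everyone.
So the Nash equilibrium is full contribution by all 11; the group earns 11 × (60 × 0.94 + 2.4 × 60) = 2204.40.

2204.40 hours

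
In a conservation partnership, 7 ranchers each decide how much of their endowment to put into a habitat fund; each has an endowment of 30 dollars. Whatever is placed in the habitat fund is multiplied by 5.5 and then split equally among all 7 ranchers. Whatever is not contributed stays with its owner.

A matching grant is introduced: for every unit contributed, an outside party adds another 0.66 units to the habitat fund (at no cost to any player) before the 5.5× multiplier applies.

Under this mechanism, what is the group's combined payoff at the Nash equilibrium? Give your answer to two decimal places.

1917.30 dollars

With the mechanism, a contributed unit returns 5.5 × 1.66 / 7 = 1.3043 per unit of net cost to the contributor — now above 1 — so contributing fully is weakly dominant for every player.
So the Nash equilibrium is full contribution by all 7; the group earns 5.5 × 1.66 × 210 = 1917.30.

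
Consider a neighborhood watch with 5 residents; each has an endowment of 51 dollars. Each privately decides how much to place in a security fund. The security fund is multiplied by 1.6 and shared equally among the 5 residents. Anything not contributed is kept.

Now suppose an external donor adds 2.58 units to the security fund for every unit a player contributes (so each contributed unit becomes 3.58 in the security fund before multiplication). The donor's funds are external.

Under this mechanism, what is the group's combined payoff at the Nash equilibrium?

The effective private return per unit is now 1.6 × 3.58 / 5 = 1.1456 > 1, so every player's dominant strategy flips to full contribution.
At the Nash equilibrium everyone contributes 51. Group total payoff = 1.6 × 3.58 × 255 = 1460.64.

1460.64 dollars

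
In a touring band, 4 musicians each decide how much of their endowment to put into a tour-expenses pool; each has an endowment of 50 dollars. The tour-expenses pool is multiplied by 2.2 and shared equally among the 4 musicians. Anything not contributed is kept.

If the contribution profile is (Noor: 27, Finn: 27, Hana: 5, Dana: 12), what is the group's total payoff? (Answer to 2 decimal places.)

Total contributed: 27 + 27 + 5 + 12 = 71; total kept: 4 × 50 − 71 = 129.
The tour-expenses pool pays out 2.2 × 71 = 156.20 in aggregate.
Group total = 129 + 156.20 = 285.20.

285.20 dollars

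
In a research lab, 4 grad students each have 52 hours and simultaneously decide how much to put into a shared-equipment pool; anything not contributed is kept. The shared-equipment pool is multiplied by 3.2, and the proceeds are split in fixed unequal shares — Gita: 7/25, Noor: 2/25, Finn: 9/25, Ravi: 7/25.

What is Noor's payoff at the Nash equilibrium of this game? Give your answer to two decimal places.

For player j, contributing a unit is worthwhile iff 3.2 × (j's share) ≥ 1, i.e. iff j's share is at least 0.3125.
Finn alone (share 9/25) is above the threshold, contributing 52; the remaining 3 contribute 0. Total contributed: 52.
Noor keeps 52 and receives 3.2 × 52 × 2/25 = 13.31 from the shared-equipment pool, for a payoff of 65.31.

65.31 hours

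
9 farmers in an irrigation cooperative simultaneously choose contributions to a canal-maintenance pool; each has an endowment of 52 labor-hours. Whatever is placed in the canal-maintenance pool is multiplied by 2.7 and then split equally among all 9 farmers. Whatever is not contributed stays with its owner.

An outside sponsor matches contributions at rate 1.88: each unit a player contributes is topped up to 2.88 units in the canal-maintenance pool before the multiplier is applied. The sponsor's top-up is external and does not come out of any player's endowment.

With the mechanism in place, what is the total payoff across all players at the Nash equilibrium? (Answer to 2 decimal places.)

With the mechanism, a contributed unit returns 2.7 × 2.88 / 9 = 0.8640 per unit of net cost — still below 1 — so contributing 0 remains dominant for every player.
Everyone keeps their endowment and the group total is 9 × 52 = 468.

468.00 labor-hours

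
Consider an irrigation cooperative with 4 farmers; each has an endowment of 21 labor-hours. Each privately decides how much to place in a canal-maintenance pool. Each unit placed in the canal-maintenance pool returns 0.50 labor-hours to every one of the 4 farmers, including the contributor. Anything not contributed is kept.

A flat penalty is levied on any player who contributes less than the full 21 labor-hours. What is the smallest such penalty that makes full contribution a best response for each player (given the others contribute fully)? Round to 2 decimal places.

Given the others contribute fully, the best deviation is to contribute 0 (any partial contribution still incurs the fine and gives up units whose private return 0.50 is below 1).
Deviating from 21 to 0 saves 21 labor-hours but forfeits the deviator's share of the drop in the canal-maintenance pool: 0.50 × 21 = 10.50.
So the deviation gain is 21 − 10.50 = 10.50, and the fine must be at least 10.50 labor-hours to wipe it out.

10.50 labor-hours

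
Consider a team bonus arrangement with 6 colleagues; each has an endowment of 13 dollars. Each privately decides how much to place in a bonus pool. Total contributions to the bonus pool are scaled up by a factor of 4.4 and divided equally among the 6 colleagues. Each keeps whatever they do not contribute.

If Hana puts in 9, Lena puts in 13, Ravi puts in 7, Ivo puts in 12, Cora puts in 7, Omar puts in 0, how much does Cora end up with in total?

41.20 dollars

Total contributed: 9 + 13 + 7 + 12 + 7 + 0 = 48.
Each receives 4.4 × 48 / 6 = 35.20 from the bonus pool.
Cora keeps 13 − 7 = 6, so Cora's payoff is 6 + 35.20 = 41.20.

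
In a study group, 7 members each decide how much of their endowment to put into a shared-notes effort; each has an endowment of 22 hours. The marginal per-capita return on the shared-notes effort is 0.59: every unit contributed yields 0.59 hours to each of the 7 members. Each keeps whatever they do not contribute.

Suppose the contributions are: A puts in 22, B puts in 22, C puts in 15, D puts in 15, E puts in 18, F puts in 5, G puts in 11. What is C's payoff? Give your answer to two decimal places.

Total contributed: 22 + 22 + 15 + 15 + 18 + 5 + 11 = 108.
Each receives 0.59 × 108 = 63.72 from the shared-notes effort.
C keeps 22 − 15 = 7, so C's payoff is 7 + 63.72 = 70.72.

70.72 hours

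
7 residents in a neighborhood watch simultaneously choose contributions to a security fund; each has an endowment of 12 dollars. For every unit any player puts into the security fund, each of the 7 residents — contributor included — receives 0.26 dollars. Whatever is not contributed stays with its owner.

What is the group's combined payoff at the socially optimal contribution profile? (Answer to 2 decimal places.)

152.88 dollars

Each contributed unit returns 1.820 to the group as a whole (0.26 to each of 7 players), which exceeds 1, so the social optimum is full contribution: group total = 1.820 × 84 = 152.88.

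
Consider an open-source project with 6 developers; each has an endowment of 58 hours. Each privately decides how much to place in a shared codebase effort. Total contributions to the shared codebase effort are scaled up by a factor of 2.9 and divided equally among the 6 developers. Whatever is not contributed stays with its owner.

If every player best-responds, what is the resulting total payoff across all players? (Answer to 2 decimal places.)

Each contributed unit returns 2.9/6 = 0.4833 to its contributor — below 1 — so contributing 0 is dominant for every player. At the Nash equilibrium everyone keeps their 58, and the group total is 6 × 58 = 348.

348.00 hours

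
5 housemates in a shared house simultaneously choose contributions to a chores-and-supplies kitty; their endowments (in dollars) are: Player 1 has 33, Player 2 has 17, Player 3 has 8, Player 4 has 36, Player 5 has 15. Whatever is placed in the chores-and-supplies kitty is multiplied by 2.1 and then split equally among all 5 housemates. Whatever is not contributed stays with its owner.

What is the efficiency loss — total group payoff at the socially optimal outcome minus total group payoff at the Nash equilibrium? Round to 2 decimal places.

The private return per contributed unit is 2.1/5 = 0.4200 < 1 for every player regardless of endowment, so the Nash equilibrium is zero contribution and the group total is Σ E_j = 33 + 17 + 8 + 36 + 15 = 109.
Each contributed unit returns 2.100 to the group, so the social optimum is full contribution by everyone: group total = 2.100 × 109 = 228.90.
Efficiency loss = (2.100 − 1) × 109 = 119.90.

119.90 dollars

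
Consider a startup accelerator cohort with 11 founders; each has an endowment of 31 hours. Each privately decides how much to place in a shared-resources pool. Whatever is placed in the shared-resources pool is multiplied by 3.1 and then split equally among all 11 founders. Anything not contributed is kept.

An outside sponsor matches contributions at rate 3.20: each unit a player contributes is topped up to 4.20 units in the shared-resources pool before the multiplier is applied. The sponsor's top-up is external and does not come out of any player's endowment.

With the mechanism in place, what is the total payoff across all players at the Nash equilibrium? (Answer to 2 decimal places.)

Under the mechanism each unit contributed yields 3.1 × 4.20 / 11 = 1.1836 back to its contributor per unit of net cost, which exceeds 1, making full contribution the dominant choice for everyone.
So the Nash equilibrium is full contribution by all 11; the group earns 3.1 × 4.20 × 341 = 4439.82.

4439.82 hours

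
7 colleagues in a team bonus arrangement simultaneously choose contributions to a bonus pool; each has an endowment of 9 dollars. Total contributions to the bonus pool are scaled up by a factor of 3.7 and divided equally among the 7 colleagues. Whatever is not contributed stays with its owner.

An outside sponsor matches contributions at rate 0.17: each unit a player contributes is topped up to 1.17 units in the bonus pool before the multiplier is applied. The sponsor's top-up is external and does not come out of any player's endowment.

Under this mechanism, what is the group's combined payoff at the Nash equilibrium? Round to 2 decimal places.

63.00 dollars

With the mechanism, a contributed unit returns 3.7 × 1.17 / 7 = 0.6184 per unit of net cost — still below 1 — so contributing 0 remains dominant for every player.
Everyone keeps their endowment and the group total is 7 × 9 = 63.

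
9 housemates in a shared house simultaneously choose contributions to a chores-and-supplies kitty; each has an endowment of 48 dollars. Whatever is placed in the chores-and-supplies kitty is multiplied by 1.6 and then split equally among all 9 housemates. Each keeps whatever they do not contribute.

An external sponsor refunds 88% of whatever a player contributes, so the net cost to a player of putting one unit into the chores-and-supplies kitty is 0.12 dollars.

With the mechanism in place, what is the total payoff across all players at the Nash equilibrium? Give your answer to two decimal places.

1071.36 dollars

Under the mechanism each unit contributed yields (1.6/9) / 0.12 = 1.4815 back to its contributor per unit of net cost, which exceeds 1, making full contribution the dominant choice for everyone.
So the Nash equilibrium is full contribution by all 9; the group earns 9 × (48 × 0.88 + 1.6 × 48) = 1071.36.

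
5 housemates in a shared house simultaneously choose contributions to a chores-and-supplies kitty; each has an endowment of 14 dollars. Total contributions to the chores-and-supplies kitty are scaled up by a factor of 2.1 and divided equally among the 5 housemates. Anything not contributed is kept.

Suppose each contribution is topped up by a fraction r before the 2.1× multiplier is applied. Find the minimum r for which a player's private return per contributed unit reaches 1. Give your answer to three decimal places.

With matching at rate r, one contributed unit becomes (1 + r) in the chores-and-supplies kitty and returns 2.1 × (1 + r) / 5 to the contributor.
Setting this equal to 1: 1 + r = 5/2.1 = 2.3810.
So the minimum matching rate is r = 2.3810 − 1 = 1.381.

1.381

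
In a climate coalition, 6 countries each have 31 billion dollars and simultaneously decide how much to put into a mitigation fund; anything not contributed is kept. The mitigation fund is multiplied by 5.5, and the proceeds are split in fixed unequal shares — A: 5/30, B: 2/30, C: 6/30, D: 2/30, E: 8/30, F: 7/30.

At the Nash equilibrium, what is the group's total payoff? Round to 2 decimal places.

604.50 billion dollars

For player j, contributing a unit is worthwhile iff 5.5 × (j's share) ≥ 1, i.e. iff j's share is at least 0.1818.
The shares above 0.1818 belong to C, E and F, contributing 31 each; the remaining 3 contribute 0. Total contributed: 93.
The mitigation fund pays out 5.5 × 93 = 511.50 in total (split across the unequal shares, but the aggregate is all that matters for the group sum).
The 3 free-riders keep 31 each, adding 93. Group total = 93 + 511.50 = 604.50.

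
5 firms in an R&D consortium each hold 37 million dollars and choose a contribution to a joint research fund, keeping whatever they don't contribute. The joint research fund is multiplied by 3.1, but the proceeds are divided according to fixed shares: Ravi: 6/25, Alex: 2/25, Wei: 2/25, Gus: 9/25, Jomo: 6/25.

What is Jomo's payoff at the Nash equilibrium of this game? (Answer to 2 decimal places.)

64.53 million dollars

Each unit j contributes comes back to j as 3.1 × (j's share), so j prefers to contribute only if that share exceeds 1/3.1 = 0.3226; otherwise keeping the unit dominates.
Only Gus (9/25) clears that bar, contributing 37; the remaining 4 contribute 0. Total contributed: 37.
Jomo keeps 37 and receives 3.1 × 37 × 6/25 = 27.53 from the joint research fund, for a payoff of 64.53.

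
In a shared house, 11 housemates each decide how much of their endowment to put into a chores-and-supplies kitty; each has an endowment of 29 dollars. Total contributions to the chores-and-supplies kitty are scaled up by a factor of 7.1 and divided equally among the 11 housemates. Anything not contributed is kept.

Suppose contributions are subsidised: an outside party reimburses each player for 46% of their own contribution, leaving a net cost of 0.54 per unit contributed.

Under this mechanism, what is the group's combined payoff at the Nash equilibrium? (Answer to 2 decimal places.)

The effective private return per unit is now (7.1/11) / 0.54 = 1.1953 > 1, so every player's dominant strategy flips to full contribution.
At the Nash equilibrium everyone contributes 29. Group total payoff = 11 × (29 × 0.46 + 7.1 × 29) = 2411.64.

2411.64 dollars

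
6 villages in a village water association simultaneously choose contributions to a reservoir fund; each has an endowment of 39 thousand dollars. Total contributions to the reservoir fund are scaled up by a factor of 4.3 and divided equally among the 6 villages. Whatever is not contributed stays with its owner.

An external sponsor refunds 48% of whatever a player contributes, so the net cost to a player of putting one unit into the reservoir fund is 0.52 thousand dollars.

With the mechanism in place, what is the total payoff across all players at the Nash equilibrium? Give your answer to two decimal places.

1118.52 thousand dollars

Under the mechanism each unit contributed yields (4.3/6) / 0.52 = 1.3782 back to its contributor per unit of net cost, which exceeds 1, making full contribution the dominant choice for everyone.
So the Nash equilibrium is full contribution by all 6; the group earns 6 × (39 × 0.48 + 4.3 × 39) = 1118.52.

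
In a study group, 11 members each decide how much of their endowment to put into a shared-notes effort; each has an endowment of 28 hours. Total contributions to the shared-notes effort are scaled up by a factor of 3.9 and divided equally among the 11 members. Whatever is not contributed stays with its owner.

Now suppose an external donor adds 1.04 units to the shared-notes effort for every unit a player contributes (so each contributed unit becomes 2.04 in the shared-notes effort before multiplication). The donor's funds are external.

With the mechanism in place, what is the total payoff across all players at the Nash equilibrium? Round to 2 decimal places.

308.00 hours

Even with the mechanism, each unit contributed returns only 3.9 × 2.04 / 11 = 0.7233 per unit of net cost, so contributing nothing is still dominant.
Everyone keeps their endowment and the group total is 11 × 28 = 308.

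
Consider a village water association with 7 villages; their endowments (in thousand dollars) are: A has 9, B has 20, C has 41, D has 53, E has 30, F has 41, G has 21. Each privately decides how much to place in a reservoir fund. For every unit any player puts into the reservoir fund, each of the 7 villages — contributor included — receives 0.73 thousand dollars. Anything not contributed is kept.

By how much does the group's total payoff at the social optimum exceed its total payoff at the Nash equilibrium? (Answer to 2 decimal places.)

883.65 thousand dollars

The private return per contributed unit is 0.73 < 1 for everyone, so the Nash equilibrium is zero contribution and the group total is Σ E_j = 9 + 20 + 41 + 53 + 30 + 41 + 21 = 215.
Each contributed unit returns 5.110 to the group, so the social optimum is full contribution by everyone: group total = 5.110 × 215 = 1098.65.
Efficiency loss = (5.110 − 1) × 215 = 883.65.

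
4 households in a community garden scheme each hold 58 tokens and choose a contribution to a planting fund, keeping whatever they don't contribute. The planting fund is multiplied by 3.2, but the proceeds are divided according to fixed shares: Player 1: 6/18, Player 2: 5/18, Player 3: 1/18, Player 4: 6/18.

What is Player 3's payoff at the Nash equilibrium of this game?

78.62 tokens

For player j, contributing a unit is worthwhile iff 3.2 × (j's share) ≥ 1, i.e. iff j's share is at least 0.3125.
The shares above 0.3125 belong to Player 1 and Player 4, contributing 58 each; the remaining 2 contribute 0. Total contributed: 116.
Player 3 keeps 58 and receives 3.2 × 116 × 1/18 = 20.62 from the planting fund, for a payoff of 78.62.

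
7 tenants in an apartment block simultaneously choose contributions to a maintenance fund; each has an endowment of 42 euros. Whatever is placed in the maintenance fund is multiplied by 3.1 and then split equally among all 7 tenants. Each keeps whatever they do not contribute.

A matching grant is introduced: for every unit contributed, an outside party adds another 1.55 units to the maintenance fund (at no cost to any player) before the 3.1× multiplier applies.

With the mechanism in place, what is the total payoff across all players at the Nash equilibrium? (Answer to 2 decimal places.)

Under the mechanism each unit contributed yields 3.1 × 2.55 / 7 = 1.1293 back to its contributor per unit of net cost, which exceeds 1, making full contribution the dominant choice for everyone.
So the Nash equilibrium is full contribution by all 7; the group earns 3.1 × 2.55 × 294 = 2324.07.

2324.07 euros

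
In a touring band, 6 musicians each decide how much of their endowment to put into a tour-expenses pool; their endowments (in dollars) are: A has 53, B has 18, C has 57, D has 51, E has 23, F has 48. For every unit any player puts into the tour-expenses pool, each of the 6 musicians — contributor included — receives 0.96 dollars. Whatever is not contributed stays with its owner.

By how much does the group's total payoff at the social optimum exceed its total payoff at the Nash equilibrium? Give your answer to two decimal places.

The private return per contributed unit is 0.96 < 1 for everyone, so the Nash equilibrium is zero contribution and the group total is Σ E_j = 53 + 18 + 57 + 51 + 23 + 48 = 250.
Each contributed unit returns 5.760 to the group, so the social optimum is full contribution by everyone: group total = 5.760 × 250 = 1440.00.
Efficiency loss = (5.760 − 1) × 250 = 1190.00.

1190.00 dollars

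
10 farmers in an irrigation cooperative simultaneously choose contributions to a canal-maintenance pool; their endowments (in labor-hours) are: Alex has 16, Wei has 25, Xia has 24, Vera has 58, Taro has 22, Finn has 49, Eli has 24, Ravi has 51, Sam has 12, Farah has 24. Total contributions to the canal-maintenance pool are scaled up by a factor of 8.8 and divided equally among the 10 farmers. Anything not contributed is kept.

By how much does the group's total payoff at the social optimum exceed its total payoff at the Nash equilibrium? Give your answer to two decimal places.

The private return per contributed unit is 8.8/10 = 0.8800 < 1 for every player regardless of endowment, so the Nash equilibrium is zero contribution and the group total is Σ E_j = 16 + 25 + 24 + 58 + 22 + 49 + 24 + 51 + 12 + 24 = 305.
Each contributed unit returns 8.800 to the group, so the social optimum is full contribution by everyone: group total = 8.800 × 305 = 2684.00.
Efficiency loss = (8.800 − 1) × 305 = 2379.00.

2379.00 labor-hours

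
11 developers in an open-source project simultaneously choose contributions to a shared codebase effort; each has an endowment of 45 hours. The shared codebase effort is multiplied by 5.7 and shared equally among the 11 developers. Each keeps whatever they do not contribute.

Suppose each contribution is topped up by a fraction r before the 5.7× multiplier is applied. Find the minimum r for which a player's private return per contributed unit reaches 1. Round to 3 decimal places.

0.930

With matching at rate r, one contributed unit becomes (1 + r) in the shared codebase effort and returns 5.7 × (1 + r) / 11 to the contributor.
Setting this equal to 1: 1 + r = 11/5.7 = 1.9298.
So the minimum matching rate is r = 1.9298 − 1 = 0.930.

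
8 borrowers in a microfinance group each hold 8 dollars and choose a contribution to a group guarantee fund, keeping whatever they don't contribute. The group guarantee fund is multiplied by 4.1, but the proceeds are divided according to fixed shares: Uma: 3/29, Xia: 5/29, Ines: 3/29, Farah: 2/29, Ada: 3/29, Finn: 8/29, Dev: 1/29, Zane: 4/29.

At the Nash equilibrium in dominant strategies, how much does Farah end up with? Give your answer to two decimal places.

Each unit j contributes comes back to j as 4.1 × (j's share), so j prefers to contribute only if that share exceeds 1/4.1 = 0.2439; otherwise keeping the unit dominates.
The only share above 0.2439 is Finn's 8/29, contributing 8; the remaining 7 contribute 0. Total contributed: 8.
Farah keeps 8 and receives 4.1 × 8 × 2/29 = 2.26 from the group guarantee fund, for a payoff of 10.26.

10.26 dollars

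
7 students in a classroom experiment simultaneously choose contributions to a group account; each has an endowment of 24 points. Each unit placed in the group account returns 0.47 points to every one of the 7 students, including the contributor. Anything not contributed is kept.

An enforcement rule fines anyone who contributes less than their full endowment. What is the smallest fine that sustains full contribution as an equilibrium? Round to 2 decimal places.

12.72 points

Given the others contribute fully, the best deviation is to contribute 0 (any partial contribution still incurs the fine and gives up units whose private return 0.47 is below 1).
Deviating from 24 to 0 saves 24 points but forfeits the deviator's share of the drop in the group account: 0.47 × 24 = 11.28.
So the deviation gain is 24 − 11.28 = 12.72, and the fine must be at least 12.72 points to wipe it out.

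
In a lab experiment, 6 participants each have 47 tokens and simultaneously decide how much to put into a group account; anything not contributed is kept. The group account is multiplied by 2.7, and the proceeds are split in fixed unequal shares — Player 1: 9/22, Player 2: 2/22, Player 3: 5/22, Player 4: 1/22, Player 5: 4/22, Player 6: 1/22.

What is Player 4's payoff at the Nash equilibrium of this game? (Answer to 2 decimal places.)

Each unit j contributes comes back to j as 2.7 × (j's share), so j prefers to contribute only if that share exceeds 1/2.7 = 0.3704; otherwise keeping the unit dominates.
The only share above 0.3704 is Player 1's 9/22, contributing 47; the remaining 5 contribute 0. Total contributed: 47.
Player 4 keeps 47 and receives 2.7 × 47 × 1/22 = 5.77 from the group account, for a payoff of 52.77.

52.77 tokens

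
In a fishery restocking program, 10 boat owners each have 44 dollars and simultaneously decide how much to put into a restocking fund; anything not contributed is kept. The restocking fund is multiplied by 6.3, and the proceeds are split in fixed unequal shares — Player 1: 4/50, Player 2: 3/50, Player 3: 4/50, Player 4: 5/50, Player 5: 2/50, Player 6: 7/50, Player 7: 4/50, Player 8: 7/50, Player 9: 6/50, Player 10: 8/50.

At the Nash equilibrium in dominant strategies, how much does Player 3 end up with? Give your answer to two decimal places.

Player j's private return per contributed unit is 6.3 × (j's share). Contributing is weakly dominant for j when that share is at least 1/6.3 = 0.1587, and contributing 0 is dominant otherwise.
Player 10 alone (share 8/50) is above the threshold, contributing 44; the remaining 9 contribute 0. Total contributed: 44.
Player 3 keeps 44 and receives 6.3 × 44 × 4/50 = 22.18 from the restocking fund, for a payoff of 66.18.

66.18 dollars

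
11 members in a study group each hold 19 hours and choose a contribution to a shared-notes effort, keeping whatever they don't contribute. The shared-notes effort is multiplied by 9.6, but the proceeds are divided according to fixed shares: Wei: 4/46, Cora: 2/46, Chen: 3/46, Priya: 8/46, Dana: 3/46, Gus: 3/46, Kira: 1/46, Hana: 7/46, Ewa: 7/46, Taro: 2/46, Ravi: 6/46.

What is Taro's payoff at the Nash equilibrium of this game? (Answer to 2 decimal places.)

50.72 hours

Player j's private return per contributed unit is 9.6 × (j's share). Contributing is weakly dominant for j when that share is at least 1/9.6 = 0.1042, and contributing 0 is dominant otherwise.
Priya, Hana, Ewa and Ravi are above the threshold, contributing 19 each; the remaining 7 contribute 0. Total contributed: 76.
Taro keeps 19 and receives 9.6 × 76 × 2/46 = 31.72 from the shared-notes effort, for a payoff of 50.72.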